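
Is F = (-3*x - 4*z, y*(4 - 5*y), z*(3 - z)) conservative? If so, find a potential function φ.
No, ∇×F = (0, -4, 0) ≠ 0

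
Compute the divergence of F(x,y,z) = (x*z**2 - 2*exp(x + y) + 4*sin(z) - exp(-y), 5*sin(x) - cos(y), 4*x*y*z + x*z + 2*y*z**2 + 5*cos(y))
4*x*y + x + 4*y*z + z**2 - 2*exp(x + y) + sin(y)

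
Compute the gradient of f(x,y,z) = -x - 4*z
(-1, 0, -4)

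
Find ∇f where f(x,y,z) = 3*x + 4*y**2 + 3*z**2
(3, 8*y, 6*z)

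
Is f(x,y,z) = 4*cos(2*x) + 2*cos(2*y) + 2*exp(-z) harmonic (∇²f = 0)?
No, ∇²f = -16*cos(2*x) - 8*cos(2*y) + 2*exp(-z)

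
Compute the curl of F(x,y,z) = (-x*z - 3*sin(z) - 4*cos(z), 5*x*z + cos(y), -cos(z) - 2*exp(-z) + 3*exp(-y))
(-5*x - 3*exp(-y), -x + 4*sin(z) - 3*cos(z), 5*z)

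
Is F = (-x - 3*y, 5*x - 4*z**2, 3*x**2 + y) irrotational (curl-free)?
No, ∇×F = (8*z + 1, -6*x, 8)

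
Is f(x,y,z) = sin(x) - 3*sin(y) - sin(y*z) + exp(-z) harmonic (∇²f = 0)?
No, ∇²f = y**2*sin(y*z) + z**2*sin(y*z) - sin(x) + 3*sin(y) + exp(-z)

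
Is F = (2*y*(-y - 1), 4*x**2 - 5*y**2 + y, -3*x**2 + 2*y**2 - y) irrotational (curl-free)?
No, ∇×F = (4*y - 1, 6*x, 8*x + 4*y + 2)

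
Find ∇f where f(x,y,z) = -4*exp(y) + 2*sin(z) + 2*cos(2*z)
(0, -4*exp(y), -4*sin(2*z) + 2*cos(z))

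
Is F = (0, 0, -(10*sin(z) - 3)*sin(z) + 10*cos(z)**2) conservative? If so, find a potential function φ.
Yes, F is conservative. φ = (10*sin(z) - 3)*cos(z)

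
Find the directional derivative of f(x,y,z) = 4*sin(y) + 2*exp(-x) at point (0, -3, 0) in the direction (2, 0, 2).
-sqrt(2)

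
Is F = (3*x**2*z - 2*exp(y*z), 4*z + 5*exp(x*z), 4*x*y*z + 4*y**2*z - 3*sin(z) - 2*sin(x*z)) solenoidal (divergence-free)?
No, ∇·F = 4*x*y + 6*x*z - 2*x*cos(x*z) + 4*y**2 - 3*cos(z)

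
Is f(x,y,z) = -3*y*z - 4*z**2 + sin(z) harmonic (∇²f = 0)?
No, ∇²f = -sin(z) - 8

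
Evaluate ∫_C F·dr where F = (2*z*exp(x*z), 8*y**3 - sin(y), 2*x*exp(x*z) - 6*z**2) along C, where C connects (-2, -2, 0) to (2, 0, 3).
-87 - cos(2) + 2*exp(6)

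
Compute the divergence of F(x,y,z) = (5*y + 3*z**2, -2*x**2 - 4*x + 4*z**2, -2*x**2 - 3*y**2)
0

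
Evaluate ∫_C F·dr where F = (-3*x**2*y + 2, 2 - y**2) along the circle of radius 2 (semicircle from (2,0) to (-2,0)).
-8 + 6*pi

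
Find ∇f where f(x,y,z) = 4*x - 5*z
(4, 0, -5)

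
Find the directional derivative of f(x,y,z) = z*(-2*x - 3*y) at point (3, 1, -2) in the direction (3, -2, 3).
-27*sqrt(22)/22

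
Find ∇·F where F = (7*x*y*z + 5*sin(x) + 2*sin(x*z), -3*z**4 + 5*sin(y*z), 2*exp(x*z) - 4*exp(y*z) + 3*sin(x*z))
2*x*exp(x*z) + 3*x*cos(x*z) + 7*y*z - 4*y*exp(y*z) + 2*z*cos(x*z) + 5*z*cos(y*z) + 5*cos(x)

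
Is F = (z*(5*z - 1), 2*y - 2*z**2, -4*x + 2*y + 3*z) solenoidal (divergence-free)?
No, ∇·F = 5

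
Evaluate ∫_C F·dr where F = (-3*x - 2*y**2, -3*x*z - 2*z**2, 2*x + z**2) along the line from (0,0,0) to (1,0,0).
-3/2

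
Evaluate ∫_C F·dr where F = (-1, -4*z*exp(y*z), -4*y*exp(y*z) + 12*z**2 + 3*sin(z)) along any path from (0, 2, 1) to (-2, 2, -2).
-34 - 4*exp(-4) - 3*cos(2) + 3*cos(1) + 4*exp(2)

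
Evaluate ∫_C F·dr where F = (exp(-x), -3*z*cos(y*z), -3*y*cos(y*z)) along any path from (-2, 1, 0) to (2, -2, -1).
-3*sin(2) - exp(-2) + exp(2)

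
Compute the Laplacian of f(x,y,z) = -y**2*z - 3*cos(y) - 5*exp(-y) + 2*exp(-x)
-2*z + 3*cos(y) - 5*exp(-y) + 2*exp(-x)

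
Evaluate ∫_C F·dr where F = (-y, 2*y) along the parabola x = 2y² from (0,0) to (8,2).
-20/3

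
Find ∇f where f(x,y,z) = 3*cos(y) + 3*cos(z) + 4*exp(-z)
(0, -3*sin(y), -3*sin(z) - 4*exp(-z))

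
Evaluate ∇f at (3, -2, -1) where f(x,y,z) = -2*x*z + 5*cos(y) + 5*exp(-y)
(2, -5*exp(2) + 5*sin(2), -6)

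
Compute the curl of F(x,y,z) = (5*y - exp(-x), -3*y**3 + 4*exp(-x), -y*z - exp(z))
(-z, 0, -5 - 4*exp(-x))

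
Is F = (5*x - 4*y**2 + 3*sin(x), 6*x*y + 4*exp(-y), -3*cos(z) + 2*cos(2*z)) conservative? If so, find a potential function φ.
No, ∇×F = (0, 0, 14*y) ≠ 0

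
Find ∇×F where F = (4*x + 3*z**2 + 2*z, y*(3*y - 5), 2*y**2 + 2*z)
(4*y, 6*z + 2, 0)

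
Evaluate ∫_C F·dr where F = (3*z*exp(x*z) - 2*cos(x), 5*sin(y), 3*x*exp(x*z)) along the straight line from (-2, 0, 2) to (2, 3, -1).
-4*sin(2) - 3*exp(-4) + 3*exp(-2) - 5*cos(3) + 5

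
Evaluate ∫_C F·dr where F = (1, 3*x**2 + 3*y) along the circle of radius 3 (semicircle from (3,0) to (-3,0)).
-6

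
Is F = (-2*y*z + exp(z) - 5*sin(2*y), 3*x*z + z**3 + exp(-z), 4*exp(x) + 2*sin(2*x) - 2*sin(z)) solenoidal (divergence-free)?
No, ∇·F = -2*cos(z)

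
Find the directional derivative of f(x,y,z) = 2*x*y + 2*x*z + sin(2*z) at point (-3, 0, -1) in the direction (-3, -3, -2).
2*sqrt(22)*(9 - cos(2))/11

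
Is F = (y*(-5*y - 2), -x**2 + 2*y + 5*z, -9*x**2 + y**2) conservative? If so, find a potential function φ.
No, ∇×F = (2*y - 5, 18*x, -2*x + 10*y + 2) ≠ 0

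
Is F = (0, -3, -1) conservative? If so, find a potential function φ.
Yes, F is conservative. φ = -3*y - z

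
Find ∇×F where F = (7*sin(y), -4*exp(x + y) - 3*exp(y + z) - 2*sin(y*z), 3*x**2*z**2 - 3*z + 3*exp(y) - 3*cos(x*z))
(2*y*cos(y*z) + 3*exp(y) + 3*exp(y + z), -3*z*(2*x*z + sin(x*z)), -4*exp(x + y) - 7*cos(y))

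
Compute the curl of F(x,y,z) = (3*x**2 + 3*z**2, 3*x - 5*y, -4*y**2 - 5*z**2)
(-8*y, 6*z, 3)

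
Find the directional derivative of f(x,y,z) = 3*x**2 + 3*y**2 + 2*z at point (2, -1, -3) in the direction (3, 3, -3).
4*sqrt(3)/3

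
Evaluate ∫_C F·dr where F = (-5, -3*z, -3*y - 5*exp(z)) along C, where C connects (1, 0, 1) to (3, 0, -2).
-10 - 5*exp(-2) + 5*E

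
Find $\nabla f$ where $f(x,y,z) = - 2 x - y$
(-2, -1, 0)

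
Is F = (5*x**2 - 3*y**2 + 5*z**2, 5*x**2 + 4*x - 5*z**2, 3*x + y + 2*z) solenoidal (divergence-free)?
No, ∇·F = 10*x + 2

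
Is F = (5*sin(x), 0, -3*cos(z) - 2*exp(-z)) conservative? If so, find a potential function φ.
Yes, F is conservative. φ = -3*sin(z) - 5*cos(x) + 2*exp(-z)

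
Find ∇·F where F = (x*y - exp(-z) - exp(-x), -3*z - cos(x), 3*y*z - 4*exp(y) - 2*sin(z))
4*y - 2*cos(z) + exp(-x)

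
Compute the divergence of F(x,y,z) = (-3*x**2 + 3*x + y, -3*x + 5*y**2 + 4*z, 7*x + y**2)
-6*x + 10*y + 3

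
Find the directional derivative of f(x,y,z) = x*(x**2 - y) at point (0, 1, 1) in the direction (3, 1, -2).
-3*sqrt(14)/14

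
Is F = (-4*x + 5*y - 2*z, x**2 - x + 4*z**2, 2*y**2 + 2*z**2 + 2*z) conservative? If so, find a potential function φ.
No, ∇×F = (4*y - 8*z, -2, 2*x - 6) ≠ 0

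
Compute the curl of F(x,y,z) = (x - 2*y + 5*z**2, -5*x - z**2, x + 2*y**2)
(4*y + 2*z, 10*z - 1, -3)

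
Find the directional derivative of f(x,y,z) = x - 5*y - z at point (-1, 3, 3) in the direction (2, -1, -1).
4*sqrt(6)/3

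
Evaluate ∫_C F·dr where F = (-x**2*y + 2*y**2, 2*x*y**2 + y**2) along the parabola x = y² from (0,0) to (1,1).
152/105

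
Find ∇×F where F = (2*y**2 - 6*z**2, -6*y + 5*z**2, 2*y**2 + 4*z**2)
(4*y - 10*z, -12*z, -4*y)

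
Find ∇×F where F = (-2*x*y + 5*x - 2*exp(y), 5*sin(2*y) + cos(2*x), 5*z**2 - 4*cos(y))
(4*sin(y), 0, 2*x + 2*exp(y) - 2*sin(2*x))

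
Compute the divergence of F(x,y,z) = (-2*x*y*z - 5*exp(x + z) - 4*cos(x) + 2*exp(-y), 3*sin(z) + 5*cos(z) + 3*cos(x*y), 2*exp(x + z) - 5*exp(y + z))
-3*x*sin(x*y) - 2*y*z - 3*exp(x + z) - 5*exp(y + z) + 4*sin(x)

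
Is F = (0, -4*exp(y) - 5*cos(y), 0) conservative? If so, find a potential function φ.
Yes, F is conservative. φ = -4*exp(y) - 5*sin(y)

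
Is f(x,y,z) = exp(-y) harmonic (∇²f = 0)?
No, ∇²f = exp(-y)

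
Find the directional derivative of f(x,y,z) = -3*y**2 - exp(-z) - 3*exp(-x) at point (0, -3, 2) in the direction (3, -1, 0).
-9*sqrt(10)/10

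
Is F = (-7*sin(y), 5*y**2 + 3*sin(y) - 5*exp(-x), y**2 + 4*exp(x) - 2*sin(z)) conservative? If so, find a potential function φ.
No, ∇×F = (2*y, -4*exp(x), 7*cos(y) + 5*exp(-x)) ≠ 0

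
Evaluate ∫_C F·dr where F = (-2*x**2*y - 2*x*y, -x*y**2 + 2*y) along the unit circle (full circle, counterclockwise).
pi/4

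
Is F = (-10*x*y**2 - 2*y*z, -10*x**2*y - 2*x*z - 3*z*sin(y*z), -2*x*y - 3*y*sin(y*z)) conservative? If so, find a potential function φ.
Yes, F is conservative. φ = -5*x**2*y**2 - 2*x*y*z + 3*cos(y*z)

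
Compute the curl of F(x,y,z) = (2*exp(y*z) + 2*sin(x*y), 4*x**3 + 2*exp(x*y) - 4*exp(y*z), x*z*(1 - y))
(-x*z + 4*y*exp(y*z), 2*y*exp(y*z) + z*(y - 1), 12*x**2 - 2*x*cos(x*y) + 2*y*exp(x*y) - 2*z*exp(y*z))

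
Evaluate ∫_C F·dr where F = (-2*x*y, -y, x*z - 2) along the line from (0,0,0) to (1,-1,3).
-17/6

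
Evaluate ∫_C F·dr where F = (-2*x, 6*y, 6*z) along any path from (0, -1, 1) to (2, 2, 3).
29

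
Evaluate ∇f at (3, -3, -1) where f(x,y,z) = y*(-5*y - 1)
(0, 29, 0)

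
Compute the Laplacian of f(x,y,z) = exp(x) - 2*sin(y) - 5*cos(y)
exp(x) + 2*sin(y) + 5*cos(y)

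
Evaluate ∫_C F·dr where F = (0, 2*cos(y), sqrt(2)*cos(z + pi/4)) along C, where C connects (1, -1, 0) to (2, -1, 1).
-1 + sqrt(2)*sin(pi/4 + 1)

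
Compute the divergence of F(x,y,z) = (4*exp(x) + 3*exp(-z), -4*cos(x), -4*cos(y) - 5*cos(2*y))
4*exp(x)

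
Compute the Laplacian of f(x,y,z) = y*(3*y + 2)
6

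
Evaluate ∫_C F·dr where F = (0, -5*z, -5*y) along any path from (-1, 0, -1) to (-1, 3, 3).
-45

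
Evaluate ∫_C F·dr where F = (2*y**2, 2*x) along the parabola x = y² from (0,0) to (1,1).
5/3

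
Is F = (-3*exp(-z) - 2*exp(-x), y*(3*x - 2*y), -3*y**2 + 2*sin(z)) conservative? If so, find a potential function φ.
No, ∇×F = (-6*y, 3*exp(-z), 3*y) ≠ 0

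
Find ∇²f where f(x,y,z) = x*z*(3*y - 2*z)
-4*x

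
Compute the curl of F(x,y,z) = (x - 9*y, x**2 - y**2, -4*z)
(0, 0, 2*x + 9)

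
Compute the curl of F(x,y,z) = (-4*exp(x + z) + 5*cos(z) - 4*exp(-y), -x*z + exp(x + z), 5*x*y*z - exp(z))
(5*x*z + x - exp(x + z), -5*y*z - 4*exp(x + z) - 5*sin(z), -z + exp(x + z) - 4*exp(-y))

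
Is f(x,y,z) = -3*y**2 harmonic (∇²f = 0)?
No, ∇²f = -6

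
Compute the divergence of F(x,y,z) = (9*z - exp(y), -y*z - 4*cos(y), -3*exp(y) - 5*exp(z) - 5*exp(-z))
-z + 4*sin(y) - 10*sinh(z)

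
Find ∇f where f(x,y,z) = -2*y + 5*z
(0, -2, 5)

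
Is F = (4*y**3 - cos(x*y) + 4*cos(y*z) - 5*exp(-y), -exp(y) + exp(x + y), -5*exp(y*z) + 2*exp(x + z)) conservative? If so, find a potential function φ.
No, ∇×F = (-5*z*exp(y*z), -4*y*sin(y*z) - 2*exp(x + z), -x*sin(x*y) - 12*y**2 + 4*z*sin(y*z) + exp(x + y) - 5*exp(-y)) ≠ 0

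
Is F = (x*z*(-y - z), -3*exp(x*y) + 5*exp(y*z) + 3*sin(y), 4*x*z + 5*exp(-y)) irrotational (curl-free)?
No, ∇×F = (-5*y*exp(y*z) - 5*exp(-y), -x*z - x*(y + z) - 4*z, x*z - 3*y*exp(x*y))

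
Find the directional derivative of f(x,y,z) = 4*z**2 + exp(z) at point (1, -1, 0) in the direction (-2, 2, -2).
-sqrt(3)/3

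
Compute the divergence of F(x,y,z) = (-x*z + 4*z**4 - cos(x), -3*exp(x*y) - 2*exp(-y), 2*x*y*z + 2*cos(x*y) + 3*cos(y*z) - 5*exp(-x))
2*x*y - 3*x*exp(x*y) - 3*y*sin(y*z) - z + sin(x) + 2*exp(-y)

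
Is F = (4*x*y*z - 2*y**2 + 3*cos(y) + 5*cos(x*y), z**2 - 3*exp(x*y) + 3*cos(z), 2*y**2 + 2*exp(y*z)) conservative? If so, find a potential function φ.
No, ∇×F = (4*y + 2*z*exp(y*z) - 2*z + 3*sin(z), 4*x*y, -4*x*z + 5*x*sin(x*y) - 3*y*exp(x*y) + 4*y + 3*sin(y)) ≠ 0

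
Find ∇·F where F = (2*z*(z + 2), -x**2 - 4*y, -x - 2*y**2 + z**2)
2*z - 4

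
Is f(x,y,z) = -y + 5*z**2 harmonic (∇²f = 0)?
No, ∇²f = 10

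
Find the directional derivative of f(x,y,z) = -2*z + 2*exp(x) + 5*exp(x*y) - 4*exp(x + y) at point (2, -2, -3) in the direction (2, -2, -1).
2*(-20 + exp(4) + 2*exp(6))*exp(-4)/3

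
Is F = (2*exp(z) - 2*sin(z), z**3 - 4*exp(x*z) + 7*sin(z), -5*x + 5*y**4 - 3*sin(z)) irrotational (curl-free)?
No, ∇×F = (4*x*exp(x*z) + 20*y**3 - 3*z**2 - 7*cos(z), 2*exp(z) - 2*cos(z) + 5, -4*z*exp(x*z))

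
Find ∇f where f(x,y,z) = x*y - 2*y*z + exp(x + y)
(y + exp(x + y), x - 2*z + exp(x + y), -2*y)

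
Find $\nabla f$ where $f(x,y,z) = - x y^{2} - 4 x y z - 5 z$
(y*(-y - 4*z), 2*x*(-y - 2*z), -4*x*y - 5)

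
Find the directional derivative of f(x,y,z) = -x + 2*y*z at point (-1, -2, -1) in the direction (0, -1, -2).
2*sqrt(5)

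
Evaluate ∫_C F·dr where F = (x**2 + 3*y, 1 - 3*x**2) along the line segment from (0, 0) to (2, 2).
8/3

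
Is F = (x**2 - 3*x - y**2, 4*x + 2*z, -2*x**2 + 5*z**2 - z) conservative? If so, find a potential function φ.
No, ∇×F = (-2, 4*x, 2*y + 4) ≠ 0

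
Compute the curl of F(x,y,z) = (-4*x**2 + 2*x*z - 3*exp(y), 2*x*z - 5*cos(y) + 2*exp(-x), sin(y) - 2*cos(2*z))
(-2*x + cos(y), 2*x, 2*z + 3*exp(y) - 2*exp(-x))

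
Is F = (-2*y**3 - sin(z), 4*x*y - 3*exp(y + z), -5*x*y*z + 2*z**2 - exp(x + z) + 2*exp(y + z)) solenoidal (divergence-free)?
No, ∇·F = -5*x*y + 4*x + 4*z - exp(x + z) - exp(y + z)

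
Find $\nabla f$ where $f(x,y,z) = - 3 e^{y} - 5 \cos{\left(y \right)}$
(0, -3*exp(y) + 5*sin(y), 0)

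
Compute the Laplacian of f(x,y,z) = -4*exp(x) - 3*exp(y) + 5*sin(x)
-4*exp(x) - 3*exp(y) - 5*sin(x)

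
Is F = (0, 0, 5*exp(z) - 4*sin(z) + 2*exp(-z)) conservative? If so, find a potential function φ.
Yes, F is conservative. φ = 5*exp(z) + 4*cos(z) - 2*exp(-z)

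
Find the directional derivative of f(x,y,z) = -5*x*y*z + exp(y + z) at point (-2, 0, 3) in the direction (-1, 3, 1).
2*sqrt(11)*(2*exp(3) + 45)/11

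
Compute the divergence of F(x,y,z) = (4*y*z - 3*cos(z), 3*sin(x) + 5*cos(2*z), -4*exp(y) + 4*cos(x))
0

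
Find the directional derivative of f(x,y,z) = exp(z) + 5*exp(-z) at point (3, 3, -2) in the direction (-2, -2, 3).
3*sqrt(17)*(1 - 5*exp(4))*exp(-2)/17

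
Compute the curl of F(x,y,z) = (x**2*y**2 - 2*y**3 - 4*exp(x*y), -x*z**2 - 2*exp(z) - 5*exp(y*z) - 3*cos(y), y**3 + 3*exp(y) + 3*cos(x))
(2*x*z + 3*y**2 + 5*y*exp(y*z) + 3*exp(y) + 2*exp(z), 3*sin(x), -2*x**2*y + 4*x*exp(x*y) + 6*y**2 - z**2)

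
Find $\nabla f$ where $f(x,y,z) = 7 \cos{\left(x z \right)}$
(-7*z*sin(x*z), 0, -7*x*sin(x*z))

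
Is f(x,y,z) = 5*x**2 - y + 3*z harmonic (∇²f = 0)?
No, ∇²f = 10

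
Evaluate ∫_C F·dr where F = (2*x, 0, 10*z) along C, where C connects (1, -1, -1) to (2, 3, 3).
43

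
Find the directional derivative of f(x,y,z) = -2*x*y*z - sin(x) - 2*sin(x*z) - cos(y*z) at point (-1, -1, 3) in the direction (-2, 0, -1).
sqrt(5)*(-10 + 10*cos(3) - sin(3) + 2*cos(1))/5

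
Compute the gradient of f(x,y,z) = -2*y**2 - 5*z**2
(0, -4*y, -10*z)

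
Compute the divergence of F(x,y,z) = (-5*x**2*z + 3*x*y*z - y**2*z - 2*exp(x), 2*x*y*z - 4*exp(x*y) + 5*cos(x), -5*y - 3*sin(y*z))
-8*x*z - 4*x*exp(x*y) + 3*y*z - 3*y*cos(y*z) - 2*exp(x)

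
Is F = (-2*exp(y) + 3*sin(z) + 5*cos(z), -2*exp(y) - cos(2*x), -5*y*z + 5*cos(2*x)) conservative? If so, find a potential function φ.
No, ∇×F = (-5*z, 10*sin(2*x) - 5*sin(z) + 3*cos(z), 2*exp(y) + 2*sin(2*x)) ≠ 0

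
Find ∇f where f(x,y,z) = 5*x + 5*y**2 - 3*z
(5, 10*y, -3)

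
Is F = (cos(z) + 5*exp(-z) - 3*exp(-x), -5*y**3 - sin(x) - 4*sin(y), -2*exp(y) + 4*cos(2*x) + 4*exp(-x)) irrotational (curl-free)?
No, ∇×F = (-2*exp(y), 8*sin(2*x) - sin(z) - 5*exp(-z) + 4*exp(-x), -cos(x))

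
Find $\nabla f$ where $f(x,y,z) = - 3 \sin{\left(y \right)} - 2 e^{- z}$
(0, -3*cos(y), 2*exp(-z))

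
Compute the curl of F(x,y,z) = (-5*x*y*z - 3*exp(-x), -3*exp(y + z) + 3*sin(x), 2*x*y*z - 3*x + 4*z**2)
(2*x*z + 3*exp(y + z), -5*x*y - 2*y*z + 3, 5*x*z + 3*cos(x))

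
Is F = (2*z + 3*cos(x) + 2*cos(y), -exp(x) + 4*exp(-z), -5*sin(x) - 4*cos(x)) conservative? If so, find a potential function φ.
No, ∇×F = (4*exp(-z), -4*sin(x) + 5*cos(x) + 2, -exp(x) + 2*sin(y)) ≠ 0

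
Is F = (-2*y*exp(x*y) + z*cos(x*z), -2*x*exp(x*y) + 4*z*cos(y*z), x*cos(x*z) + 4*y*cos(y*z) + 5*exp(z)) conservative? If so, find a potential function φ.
Yes, F is conservative. φ = 5*exp(z) - 2*exp(x*y) + sin(x*z) + 4*sin(y*z)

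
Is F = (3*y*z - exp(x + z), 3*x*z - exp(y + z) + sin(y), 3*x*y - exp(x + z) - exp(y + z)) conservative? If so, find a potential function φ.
Yes, F is conservative. φ = 3*x*y*z - exp(x + z) - exp(y + z) - cos(y)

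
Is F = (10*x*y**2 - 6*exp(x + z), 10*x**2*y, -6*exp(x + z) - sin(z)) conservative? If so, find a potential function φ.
Yes, F is conservative. φ = 5*x**2*y**2 - 6*exp(x + z) + cos(z)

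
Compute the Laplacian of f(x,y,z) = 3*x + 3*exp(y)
3*exp(y)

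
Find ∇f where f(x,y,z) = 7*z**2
(0, 0, 14*z)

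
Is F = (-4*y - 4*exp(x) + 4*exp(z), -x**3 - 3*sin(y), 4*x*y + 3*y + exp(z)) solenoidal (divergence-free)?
No, ∇·F = -4*exp(x) + exp(z) - 3*cos(y)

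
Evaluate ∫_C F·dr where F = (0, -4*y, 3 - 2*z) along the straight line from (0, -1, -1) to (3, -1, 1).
6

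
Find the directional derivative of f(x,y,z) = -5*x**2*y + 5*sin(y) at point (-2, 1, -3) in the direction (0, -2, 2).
5*sqrt(2)*(4 - cos(1))/2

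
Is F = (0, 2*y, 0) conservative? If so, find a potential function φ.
Yes, F is conservative. φ = y**2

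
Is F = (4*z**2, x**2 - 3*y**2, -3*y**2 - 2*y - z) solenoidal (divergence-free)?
No, ∇·F = -6*y - 1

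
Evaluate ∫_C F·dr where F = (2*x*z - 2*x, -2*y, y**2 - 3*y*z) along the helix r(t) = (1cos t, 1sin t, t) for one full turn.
8*pi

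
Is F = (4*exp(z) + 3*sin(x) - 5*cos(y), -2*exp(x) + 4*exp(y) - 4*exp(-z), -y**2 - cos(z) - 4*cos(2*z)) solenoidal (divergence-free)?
No, ∇·F = 4*exp(y) + sin(z) + 8*sin(2*z) + 3*cos(x)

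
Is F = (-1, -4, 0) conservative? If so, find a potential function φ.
Yes, F is conservative. φ = -x - 4*y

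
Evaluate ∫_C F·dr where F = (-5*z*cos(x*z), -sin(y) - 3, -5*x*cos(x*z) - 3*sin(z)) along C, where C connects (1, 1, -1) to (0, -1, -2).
-5*sin(1) - 3*cos(1) + 3*cos(2) + 6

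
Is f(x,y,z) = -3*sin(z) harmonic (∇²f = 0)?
No, ∇²f = 3*sin(z)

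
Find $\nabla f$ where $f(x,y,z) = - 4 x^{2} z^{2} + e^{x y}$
(-8*x*z**2 + y*exp(x*y), x*exp(x*y), -8*x**2*z)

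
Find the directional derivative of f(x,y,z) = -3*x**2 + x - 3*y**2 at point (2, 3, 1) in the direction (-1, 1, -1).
-7*sqrt(3)/3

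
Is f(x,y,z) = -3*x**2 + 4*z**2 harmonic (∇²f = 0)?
No, ∇²f = 2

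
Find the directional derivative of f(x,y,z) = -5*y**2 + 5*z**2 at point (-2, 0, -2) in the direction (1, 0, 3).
-6*sqrt(10)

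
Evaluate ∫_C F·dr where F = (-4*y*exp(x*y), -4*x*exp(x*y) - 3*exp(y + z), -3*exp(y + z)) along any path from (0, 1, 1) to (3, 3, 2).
-4*exp(9) - 3*exp(5) + 4 + 3*exp(2)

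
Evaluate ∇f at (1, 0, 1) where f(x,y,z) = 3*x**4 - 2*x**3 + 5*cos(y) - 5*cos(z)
(6, 0, 5*sin(1))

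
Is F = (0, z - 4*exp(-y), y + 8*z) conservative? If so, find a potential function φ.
Yes, F is conservative. φ = y*z + 4*z**2 + 4*exp(-y)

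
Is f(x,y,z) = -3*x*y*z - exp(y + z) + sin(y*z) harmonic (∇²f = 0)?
No, ∇²f = -y**2*sin(y*z) - z**2*sin(y*z) - 2*exp(y + z)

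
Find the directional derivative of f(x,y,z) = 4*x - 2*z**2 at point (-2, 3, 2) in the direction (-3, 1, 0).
-6*sqrt(10)/5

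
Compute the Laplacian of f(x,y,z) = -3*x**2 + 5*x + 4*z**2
2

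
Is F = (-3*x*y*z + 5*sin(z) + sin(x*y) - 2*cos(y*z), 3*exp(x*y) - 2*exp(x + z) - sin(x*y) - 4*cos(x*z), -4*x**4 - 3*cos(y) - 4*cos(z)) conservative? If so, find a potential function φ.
No, ∇×F = (-4*x*sin(x*z) + 2*exp(x + z) + 3*sin(y), 16*x**3 - 3*x*y + 2*y*sin(y*z) + 5*cos(z), 3*x*z - x*cos(x*y) + 3*y*exp(x*y) - y*cos(x*y) + 4*z*sin(x*z) - 2*z*sin(y*z) - 2*exp(x + z)) ≠ 0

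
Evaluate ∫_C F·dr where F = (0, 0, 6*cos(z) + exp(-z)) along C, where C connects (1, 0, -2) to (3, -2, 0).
-1 + 6*sin(2) + exp(2)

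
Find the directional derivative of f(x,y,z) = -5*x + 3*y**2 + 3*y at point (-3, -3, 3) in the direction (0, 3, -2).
-45*sqrt(13)/13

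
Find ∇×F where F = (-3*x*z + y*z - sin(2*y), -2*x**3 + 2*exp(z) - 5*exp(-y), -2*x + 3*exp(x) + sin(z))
(-2*exp(z), -3*x + y - 3*exp(x) + 2, -6*x**2 - z + 2*cos(2*y))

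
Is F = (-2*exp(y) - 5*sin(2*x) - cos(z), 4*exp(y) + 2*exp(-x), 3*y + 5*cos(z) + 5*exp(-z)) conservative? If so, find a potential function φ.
No, ∇×F = (3, sin(z), 2*exp(y) - 2*exp(-x)) ≠ 0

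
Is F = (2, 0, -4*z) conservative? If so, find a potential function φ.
Yes, F is conservative. φ = 2*x - 2*z**2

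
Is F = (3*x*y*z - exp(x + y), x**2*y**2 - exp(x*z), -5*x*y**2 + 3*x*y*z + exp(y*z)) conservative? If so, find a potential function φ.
No, ∇×F = (-10*x*y + 3*x*z + x*exp(x*z) + z*exp(y*z), y*(3*x + 5*y - 3*z), 2*x*y**2 - 3*x*z - z*exp(x*z) + exp(x + y)) ≠ 0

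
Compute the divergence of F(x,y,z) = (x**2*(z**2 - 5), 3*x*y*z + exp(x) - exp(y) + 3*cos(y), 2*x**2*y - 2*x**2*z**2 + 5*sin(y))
-4*x**2*z + 3*x*z + 2*x*(z**2 - 5) - exp(y) - 3*sin(y)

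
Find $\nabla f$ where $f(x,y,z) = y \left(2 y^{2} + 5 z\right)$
(0, 6*y**2 + 5*z, 5*y)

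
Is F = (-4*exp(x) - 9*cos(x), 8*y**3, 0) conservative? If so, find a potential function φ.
Yes, F is conservative. φ = 2*y**4 - 4*exp(x) - 9*sin(x)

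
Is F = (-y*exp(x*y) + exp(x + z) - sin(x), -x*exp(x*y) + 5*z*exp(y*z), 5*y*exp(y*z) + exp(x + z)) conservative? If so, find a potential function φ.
Yes, F is conservative. φ = -exp(x*y) + 5*exp(y*z) + exp(x + z) + cos(x)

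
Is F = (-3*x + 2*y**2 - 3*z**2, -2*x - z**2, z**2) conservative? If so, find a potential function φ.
No, ∇×F = (2*z, -6*z, -4*y - 2) ≠ 0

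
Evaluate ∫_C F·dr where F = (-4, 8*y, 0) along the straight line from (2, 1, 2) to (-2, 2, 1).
28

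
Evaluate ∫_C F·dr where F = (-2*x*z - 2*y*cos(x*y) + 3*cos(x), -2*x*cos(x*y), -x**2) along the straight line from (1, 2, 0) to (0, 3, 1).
-3*sin(1) + 2*sin(2)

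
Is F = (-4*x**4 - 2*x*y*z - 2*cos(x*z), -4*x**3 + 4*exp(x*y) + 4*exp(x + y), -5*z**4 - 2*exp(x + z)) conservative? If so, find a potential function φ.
No, ∇×F = (0, -2*x*y + 2*x*sin(x*z) + 2*exp(x + z), -12*x**2 + 2*x*z + 4*y*exp(x*y) + 4*exp(x + y)) ≠ 0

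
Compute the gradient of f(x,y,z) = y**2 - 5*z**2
(0, 2*y, -10*z)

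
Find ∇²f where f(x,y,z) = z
0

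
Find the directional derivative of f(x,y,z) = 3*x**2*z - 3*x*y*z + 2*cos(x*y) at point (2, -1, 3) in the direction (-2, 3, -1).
sqrt(14)*(-81 + 8*sin(2))/7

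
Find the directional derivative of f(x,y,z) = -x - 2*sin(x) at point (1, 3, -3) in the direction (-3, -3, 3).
sqrt(3)*(1 + 2*cos(1))/3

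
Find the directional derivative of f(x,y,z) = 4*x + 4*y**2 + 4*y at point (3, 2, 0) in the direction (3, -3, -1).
-48*sqrt(19)/19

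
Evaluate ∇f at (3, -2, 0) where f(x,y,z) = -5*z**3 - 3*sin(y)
(0, -3*cos(2), 0)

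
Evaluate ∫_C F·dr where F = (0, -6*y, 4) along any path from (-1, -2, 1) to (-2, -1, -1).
1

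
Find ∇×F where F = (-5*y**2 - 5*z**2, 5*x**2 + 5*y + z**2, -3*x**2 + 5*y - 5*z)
(5 - 2*z, 6*x - 10*z, 10*x + 10*y)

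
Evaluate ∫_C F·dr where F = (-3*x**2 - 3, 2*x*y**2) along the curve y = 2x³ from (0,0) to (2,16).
24506/5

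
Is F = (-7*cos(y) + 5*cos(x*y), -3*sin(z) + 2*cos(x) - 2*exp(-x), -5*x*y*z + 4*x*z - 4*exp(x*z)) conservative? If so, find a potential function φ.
No, ∇×F = (-5*x*z + 3*cos(z), z*(5*y + 4*exp(x*z) - 4), 5*x*sin(x*y) - 2*sin(x) - 7*sin(y) + 2*exp(-x)) ≠ 0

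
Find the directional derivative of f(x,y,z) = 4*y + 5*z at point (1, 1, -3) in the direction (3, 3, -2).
sqrt(22)/11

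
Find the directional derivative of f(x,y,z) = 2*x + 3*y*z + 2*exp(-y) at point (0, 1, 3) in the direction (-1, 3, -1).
sqrt(11)*(-6/11 + 2*E)*exp(-1)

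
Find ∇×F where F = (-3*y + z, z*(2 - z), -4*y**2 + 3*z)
(-8*y + 2*z - 2, 1, 3)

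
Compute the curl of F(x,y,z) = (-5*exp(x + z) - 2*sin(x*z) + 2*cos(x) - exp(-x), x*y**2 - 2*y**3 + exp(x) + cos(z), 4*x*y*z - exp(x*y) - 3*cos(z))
(4*x*z - x*exp(x*y) + sin(z), -2*x*cos(x*z) - 4*y*z + y*exp(x*y) - 5*exp(x + z), y**2 + exp(x))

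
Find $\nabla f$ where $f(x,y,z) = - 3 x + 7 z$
(-3, 0, 7)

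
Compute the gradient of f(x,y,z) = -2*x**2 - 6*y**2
(-4*x, -12*y, 0)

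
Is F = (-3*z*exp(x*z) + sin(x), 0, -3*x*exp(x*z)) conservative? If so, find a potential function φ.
Yes, F is conservative. φ = -3*exp(x*z) - cos(x)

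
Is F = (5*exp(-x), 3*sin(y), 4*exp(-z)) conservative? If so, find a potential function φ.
Yes, F is conservative. φ = -3*cos(y) - 4*exp(-z) - 5*exp(-x)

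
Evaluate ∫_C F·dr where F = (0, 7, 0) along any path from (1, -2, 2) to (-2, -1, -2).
7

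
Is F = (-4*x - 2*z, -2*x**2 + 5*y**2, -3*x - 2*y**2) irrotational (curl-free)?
No, ∇×F = (-4*y, 1, -4*x)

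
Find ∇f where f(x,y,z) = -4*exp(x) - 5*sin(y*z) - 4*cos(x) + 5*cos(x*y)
(-5*y*sin(x*y) - 4*exp(x) + 4*sin(x), -5*x*sin(x*y) - 5*z*cos(y*z), -5*y*cos(y*z))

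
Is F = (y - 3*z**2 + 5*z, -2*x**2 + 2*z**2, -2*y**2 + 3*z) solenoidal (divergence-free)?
No, ∇·F = 3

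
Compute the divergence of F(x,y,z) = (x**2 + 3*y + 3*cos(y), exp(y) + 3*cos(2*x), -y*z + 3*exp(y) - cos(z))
2*x - y + exp(y) + sin(z)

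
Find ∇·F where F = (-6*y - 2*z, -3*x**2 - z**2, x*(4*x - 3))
0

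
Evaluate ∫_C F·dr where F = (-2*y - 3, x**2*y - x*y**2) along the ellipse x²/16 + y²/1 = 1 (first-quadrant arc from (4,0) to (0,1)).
7*pi/4 + 16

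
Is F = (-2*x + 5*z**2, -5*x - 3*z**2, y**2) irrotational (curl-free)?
No, ∇×F = (2*y + 6*z, 10*z, -5)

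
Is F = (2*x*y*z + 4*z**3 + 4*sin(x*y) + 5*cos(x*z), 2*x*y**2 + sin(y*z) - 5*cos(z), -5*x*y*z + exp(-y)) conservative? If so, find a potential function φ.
No, ∇×F = (-5*x*z - y*cos(y*z) - 5*sin(z) - exp(-y), 2*x*y - 5*x*sin(x*z) + 5*y*z + 12*z**2, -2*x*z - 4*x*cos(x*y) + 2*y**2) ≠ 0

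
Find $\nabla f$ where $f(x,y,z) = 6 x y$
(6*y, 6*x, 0)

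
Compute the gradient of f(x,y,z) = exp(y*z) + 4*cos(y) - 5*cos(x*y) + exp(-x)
(5*y*sin(x*y) - exp(-x), 5*x*sin(x*y) + z*exp(y*z) - 4*sin(y), y*exp(y*z))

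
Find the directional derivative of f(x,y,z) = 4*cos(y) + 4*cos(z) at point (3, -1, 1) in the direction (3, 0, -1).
2*sqrt(10)*sin(1)/5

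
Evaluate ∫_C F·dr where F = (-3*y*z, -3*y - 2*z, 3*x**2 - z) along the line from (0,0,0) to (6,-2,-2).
-108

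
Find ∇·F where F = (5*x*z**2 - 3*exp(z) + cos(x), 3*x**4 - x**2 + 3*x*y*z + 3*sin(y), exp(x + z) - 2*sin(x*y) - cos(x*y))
3*x*z + 5*z**2 + exp(x + z) - sin(x) + 3*cos(y)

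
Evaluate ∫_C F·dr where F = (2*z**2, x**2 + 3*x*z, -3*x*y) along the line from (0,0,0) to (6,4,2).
64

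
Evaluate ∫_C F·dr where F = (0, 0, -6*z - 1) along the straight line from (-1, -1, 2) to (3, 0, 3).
-16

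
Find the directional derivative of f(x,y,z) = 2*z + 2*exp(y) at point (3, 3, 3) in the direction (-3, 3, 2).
sqrt(22)*(2 + 3*exp(3))/11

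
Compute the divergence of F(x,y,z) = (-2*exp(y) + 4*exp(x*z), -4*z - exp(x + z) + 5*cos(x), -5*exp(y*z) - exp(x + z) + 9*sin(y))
-5*y*exp(y*z) + 4*z*exp(x*z) - exp(x + z)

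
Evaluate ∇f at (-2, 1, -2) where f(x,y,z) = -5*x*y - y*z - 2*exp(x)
(-5 - 2*exp(-2), 12, -1)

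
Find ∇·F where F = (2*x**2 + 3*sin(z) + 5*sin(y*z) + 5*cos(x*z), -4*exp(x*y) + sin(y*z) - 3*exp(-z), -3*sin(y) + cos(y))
-4*x*exp(x*y) + 4*x - 5*z*sin(x*z) + z*cos(y*z)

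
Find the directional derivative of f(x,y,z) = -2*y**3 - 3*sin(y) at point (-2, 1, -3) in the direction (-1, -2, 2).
2*cos(1) + 4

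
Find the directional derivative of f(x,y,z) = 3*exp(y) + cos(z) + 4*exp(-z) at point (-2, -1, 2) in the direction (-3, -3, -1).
sqrt(19)*(-9*E + 4 + exp(2)*sin(2))*exp(-2)/19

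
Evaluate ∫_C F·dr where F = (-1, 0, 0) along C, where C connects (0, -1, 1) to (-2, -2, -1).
2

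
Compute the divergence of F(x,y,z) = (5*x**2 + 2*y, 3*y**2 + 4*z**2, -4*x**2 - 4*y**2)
10*x + 6*y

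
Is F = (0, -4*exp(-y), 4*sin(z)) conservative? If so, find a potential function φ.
Yes, F is conservative. φ = -4*cos(z) + 4*exp(-y)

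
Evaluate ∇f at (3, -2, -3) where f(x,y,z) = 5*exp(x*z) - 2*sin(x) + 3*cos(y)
(-15*exp(-9) - 2*cos(3), 3*sin(2), 15*exp(-9))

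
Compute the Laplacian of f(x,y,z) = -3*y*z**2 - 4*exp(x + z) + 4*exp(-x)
-6*y - 8*exp(x + z) + 4*exp(-x)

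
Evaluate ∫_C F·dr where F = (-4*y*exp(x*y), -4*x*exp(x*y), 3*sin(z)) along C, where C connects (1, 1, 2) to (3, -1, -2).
-(4 - 4*exp(4))*exp(-3)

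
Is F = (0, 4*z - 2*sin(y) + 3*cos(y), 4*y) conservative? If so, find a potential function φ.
Yes, F is conservative. φ = 4*y*z + 3*sin(y) + 2*cos(y)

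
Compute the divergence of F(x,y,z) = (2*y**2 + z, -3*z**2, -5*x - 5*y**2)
0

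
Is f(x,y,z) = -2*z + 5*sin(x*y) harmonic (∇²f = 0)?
No, ∇²f = -5*(x**2 + y**2)*sin(x*y)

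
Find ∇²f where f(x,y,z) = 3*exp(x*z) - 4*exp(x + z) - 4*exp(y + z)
3*x**2*exp(x*z) + 3*z**2*exp(x*z) - 8*exp(x + z) - 8*exp(y + z)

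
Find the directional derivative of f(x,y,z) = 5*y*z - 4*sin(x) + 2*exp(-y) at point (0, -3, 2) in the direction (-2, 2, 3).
sqrt(17)*(-4*exp(3) - 17)/17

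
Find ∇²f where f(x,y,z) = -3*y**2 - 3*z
-6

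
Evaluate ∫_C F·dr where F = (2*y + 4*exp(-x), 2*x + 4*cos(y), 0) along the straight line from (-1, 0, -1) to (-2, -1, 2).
-4*exp(2) - 4*sin(1) + 4 + 4*E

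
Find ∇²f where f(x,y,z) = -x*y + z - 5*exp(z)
-5*exp(z)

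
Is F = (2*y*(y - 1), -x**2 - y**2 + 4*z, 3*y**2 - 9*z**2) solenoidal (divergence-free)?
No, ∇·F = -2*y - 18*z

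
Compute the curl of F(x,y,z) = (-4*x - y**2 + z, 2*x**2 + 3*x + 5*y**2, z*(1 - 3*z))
(0, 1, 4*x + 2*y + 3)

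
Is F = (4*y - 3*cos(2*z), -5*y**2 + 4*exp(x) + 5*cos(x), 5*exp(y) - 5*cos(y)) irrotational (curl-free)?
No, ∇×F = (5*exp(y) + 5*sin(y), 6*sin(2*z), 4*exp(x) - 5*sin(x) - 4)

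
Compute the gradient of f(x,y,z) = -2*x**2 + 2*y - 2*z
(-4*x, 2, -2)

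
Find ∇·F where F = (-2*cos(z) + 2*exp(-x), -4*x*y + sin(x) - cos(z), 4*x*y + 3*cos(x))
-4*x - 2*exp(-x)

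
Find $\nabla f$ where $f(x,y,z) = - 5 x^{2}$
(-10*x, 0, 0)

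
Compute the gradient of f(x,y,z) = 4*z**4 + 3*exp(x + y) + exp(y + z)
(3*exp(x + y), 3*exp(x + y) + exp(y + z), 16*z**3 + exp(y + z))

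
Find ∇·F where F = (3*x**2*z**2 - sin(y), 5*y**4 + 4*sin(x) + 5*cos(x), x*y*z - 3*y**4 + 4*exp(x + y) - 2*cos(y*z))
x*y + 6*x*z**2 + 20*y**3 + 2*y*sin(y*z)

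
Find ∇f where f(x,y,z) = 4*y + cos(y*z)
(0, -z*sin(y*z) + 4, -y*sin(y*z))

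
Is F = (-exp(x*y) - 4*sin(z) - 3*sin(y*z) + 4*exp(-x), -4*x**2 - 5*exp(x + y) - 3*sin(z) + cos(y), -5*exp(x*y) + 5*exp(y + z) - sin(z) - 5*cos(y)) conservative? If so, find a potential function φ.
No, ∇×F = (-5*x*exp(x*y) + 5*exp(y + z) + 5*sin(y) + 3*cos(z), 5*y*exp(x*y) - 3*y*cos(y*z) - 4*cos(z), x*exp(x*y) - 8*x + 3*z*cos(y*z) - 5*exp(x + y)) ≠ 0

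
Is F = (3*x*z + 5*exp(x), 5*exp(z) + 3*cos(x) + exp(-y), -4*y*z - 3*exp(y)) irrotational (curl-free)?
No, ∇×F = (-4*z - 3*exp(y) - 5*exp(z), 3*x, -3*sin(x))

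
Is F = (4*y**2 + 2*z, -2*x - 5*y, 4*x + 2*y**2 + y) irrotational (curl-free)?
No, ∇×F = (4*y + 1, -2, -8*y - 2)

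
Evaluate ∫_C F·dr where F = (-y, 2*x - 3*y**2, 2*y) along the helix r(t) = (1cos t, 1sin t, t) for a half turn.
4 + 3*pi/2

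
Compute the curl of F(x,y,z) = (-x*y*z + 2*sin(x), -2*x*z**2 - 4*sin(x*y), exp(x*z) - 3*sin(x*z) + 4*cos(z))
(4*x*z, -x*y - z*exp(x*z) + 3*z*cos(x*z), x*z - 4*y*cos(x*y) - 2*z**2)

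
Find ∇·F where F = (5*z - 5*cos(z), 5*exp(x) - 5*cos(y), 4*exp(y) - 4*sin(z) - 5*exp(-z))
5*sin(y) - 4*cos(z) + 5*exp(-z)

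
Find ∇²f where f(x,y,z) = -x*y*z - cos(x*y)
(x**2 + y**2)*cos(x*y)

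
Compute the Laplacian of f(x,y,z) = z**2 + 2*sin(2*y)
2 - 8*sin(2*y)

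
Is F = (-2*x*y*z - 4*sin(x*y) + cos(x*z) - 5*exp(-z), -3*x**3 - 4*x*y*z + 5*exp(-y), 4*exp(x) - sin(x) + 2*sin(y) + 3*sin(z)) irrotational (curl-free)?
No, ∇×F = (4*x*y + 2*cos(y), -2*x*y - x*sin(x*z) - 4*exp(x) + cos(x) + 5*exp(-z), -9*x**2 + 2*x*z + 4*x*cos(x*y) - 4*y*z)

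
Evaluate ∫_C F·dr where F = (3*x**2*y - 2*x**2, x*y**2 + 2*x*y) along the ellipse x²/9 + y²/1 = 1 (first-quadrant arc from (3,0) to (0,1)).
20 - 39*pi/8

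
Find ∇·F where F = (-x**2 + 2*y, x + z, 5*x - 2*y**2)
-2*x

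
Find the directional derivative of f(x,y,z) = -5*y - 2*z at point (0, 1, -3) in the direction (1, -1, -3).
sqrt(11)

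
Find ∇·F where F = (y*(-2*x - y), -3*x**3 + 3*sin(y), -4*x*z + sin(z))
-4*x - 2*y + 3*cos(y) + cos(z)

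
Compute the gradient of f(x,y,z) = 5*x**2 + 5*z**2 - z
(10*x, 0, 10*z - 1)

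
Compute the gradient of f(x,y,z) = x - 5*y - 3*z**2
(1, -5, -6*z)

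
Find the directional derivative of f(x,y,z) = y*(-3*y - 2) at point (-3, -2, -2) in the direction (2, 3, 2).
30*sqrt(17)/17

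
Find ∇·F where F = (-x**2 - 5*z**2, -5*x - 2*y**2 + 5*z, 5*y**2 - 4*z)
-2*x - 4*y - 4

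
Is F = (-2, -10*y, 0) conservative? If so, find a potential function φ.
Yes, F is conservative. φ = -2*x - 5*y**2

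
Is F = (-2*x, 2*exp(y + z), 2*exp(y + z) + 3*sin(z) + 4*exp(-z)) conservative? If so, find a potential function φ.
Yes, F is conservative. φ = -x**2 + 2*exp(y + z) - 3*cos(z) - 4*exp(-z)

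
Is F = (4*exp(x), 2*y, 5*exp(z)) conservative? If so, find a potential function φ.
Yes, F is conservative. φ = y**2 + 4*exp(x) + 5*exp(z)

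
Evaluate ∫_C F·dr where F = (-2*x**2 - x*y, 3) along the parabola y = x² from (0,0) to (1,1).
25/12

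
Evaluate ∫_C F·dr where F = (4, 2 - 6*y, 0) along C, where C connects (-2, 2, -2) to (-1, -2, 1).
-4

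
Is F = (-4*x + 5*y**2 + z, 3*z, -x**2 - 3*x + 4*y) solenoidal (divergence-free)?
No, ∇·F = -4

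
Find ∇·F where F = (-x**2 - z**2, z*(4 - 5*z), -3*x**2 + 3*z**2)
-2*x + 6*z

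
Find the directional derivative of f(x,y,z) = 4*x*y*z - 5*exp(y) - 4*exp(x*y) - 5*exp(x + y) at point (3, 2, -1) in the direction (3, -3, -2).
3*sqrt(22)*(-12 + 5*exp(2) + 4*exp(6))/22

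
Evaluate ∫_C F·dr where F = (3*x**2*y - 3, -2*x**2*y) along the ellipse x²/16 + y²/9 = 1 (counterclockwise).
-144*pi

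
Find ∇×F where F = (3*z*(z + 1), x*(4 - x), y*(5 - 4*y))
(5 - 8*y, 6*z + 3, 4 - 2*x)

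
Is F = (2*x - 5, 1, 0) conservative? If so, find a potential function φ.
Yes, F is conservative. φ = x**2 - 5*x + y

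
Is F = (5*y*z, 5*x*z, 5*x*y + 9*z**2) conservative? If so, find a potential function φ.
Yes, F is conservative. φ = z*(5*x*y + 3*z**2)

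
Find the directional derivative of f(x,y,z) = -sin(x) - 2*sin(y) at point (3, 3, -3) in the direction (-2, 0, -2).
sqrt(2)*cos(3)/2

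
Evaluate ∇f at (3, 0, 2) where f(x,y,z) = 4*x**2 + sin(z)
(24, 0, cos(2))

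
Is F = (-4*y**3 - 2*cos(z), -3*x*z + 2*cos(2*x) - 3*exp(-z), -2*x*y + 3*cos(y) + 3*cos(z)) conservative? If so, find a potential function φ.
No, ∇×F = (x - 3*sin(y) - 3*exp(-z), 2*y + 2*sin(z), 12*y**2 - 3*z - 4*sin(2*x)) ≠ 0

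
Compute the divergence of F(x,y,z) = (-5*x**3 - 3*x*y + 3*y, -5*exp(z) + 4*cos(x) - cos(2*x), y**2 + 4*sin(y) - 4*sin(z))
-15*x**2 - 3*y - 4*cos(z)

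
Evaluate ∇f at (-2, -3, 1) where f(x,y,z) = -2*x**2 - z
(8, 0, -1)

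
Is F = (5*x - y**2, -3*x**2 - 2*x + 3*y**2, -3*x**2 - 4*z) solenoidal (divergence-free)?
No, ∇·F = 6*y + 1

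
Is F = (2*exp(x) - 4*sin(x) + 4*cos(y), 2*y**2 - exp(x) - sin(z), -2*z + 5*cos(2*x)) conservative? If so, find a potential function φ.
No, ∇×F = (cos(z), 10*sin(2*x), -exp(x) + 4*sin(y)) ≠ 0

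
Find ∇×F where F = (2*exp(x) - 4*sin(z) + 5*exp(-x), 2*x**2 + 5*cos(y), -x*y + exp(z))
(-x, y - 4*cos(z), 4*x)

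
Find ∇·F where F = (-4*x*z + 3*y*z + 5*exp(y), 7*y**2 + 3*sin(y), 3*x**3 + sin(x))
14*y - 4*z + 3*cos(y)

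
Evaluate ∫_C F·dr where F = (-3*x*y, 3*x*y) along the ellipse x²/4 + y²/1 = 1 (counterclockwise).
0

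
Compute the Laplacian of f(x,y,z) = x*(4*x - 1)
8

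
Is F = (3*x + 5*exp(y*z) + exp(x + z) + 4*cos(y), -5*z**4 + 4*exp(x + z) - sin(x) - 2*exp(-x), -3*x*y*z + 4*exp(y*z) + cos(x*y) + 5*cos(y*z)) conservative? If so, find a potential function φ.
No, ∇×F = (-3*x*z - x*sin(x*y) + 20*z**3 + 4*z*exp(y*z) - 5*z*sin(y*z) - 4*exp(x + z), 3*y*z + 5*y*exp(y*z) + y*sin(x*y) + exp(x + z), -5*z*exp(y*z) + 4*exp(x + z) + 4*sin(y) - cos(x) + 2*exp(-x)) ≠ 0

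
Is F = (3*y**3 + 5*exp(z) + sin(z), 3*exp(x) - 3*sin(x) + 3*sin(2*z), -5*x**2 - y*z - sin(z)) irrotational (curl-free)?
No, ∇×F = (-z - 6*cos(2*z), 10*x + 5*exp(z) + cos(z), -9*y**2 + 3*exp(x) - 3*cos(x))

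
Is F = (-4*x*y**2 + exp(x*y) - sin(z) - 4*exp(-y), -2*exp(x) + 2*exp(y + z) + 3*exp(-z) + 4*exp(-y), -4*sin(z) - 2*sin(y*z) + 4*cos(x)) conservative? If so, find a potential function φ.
No, ∇×F = ((-2*(z*cos(y*z) + exp(y + z))*exp(z) + 3)*exp(-z), 4*sin(x) - cos(z), 8*x*y - x*exp(x*y) - 2*exp(x) - 4*exp(-y)) ≠ 0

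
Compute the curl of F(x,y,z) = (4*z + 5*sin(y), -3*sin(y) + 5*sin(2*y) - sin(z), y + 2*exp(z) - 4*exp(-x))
(cos(z) + 1, 4 - 4*exp(-x), -5*cos(y))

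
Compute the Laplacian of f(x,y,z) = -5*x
0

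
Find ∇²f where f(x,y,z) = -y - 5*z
0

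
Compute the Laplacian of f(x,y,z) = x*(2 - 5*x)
-10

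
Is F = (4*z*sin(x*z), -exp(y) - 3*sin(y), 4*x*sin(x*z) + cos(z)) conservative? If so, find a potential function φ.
Yes, F is conservative. φ = -exp(y) + sin(z) + 3*cos(y) - 4*cos(x*z)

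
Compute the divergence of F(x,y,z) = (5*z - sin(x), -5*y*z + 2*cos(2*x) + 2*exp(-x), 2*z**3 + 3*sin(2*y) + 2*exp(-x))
6*z**2 - 5*z - cos(x)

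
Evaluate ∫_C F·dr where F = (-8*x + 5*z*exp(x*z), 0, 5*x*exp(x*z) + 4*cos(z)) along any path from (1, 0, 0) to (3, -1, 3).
-37 + 4*sin(3) + 5*exp(9)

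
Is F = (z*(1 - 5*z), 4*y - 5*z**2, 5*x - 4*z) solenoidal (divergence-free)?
Yes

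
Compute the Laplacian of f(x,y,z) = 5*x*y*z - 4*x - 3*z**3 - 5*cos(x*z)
5*x**2*cos(x*z) + 5*z**2*cos(x*z) - 18*z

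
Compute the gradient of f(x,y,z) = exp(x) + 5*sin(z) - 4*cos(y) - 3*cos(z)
(exp(x), 4*sin(y), 3*sin(z) + 5*cos(z))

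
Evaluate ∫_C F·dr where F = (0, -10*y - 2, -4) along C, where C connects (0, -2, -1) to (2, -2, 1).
-8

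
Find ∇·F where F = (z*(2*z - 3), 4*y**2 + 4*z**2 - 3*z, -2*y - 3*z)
8*y - 3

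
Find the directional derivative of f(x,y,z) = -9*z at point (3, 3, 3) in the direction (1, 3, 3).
-27*sqrt(19)/19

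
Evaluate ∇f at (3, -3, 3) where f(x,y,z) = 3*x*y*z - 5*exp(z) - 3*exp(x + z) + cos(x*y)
(-3*exp(6) - 27 - 3*sin(9), 3*sin(9) + 27, -3*exp(6) - 5*exp(3) - 27)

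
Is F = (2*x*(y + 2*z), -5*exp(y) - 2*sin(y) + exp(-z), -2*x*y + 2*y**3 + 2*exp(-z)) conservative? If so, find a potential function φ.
No, ∇×F = (-2*x + 6*y**2 + exp(-z), 4*x + 2*y, -2*x) ≠ 0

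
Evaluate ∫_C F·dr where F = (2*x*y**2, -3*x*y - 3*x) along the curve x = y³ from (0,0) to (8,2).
804/5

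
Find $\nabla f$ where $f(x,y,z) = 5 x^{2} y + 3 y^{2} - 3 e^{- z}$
(10*x*y, 5*x**2 + 6*y, 3*exp(-z))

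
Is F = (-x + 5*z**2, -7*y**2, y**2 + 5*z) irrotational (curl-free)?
No, ∇×F = (2*y, 10*z, 0)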